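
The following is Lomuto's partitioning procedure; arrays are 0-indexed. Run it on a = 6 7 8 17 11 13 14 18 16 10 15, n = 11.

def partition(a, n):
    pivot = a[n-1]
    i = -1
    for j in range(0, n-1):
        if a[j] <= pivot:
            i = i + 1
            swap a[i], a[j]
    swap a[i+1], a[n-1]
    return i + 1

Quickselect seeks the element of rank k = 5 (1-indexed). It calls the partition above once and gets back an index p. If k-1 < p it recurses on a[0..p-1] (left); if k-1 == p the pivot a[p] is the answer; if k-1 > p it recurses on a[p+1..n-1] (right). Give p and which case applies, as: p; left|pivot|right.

pivot = a[10] = 15; i = -1
j=0: a[0]=6 ≤ 15 → i=0, swap a[0],a[0] (no change) → 6 7 8 17 11 13 14 18 16 10 15
j=1: a[1]=7 ≤ 15 → i=1, swap a[1],a[1] (no change) → 6 7 8 17 11 13 14 18 16 10 15
j=2: a[2]=8 ≤ 15 → i=2, swap a[2],a[2] (no change) → 6 7 8 17 11 13 14 18 16 10 15
j=3: a[3]=17 > 15 → no swap
j=4: a[4]=11 ≤ 15 → i=3, swap a[3],a[4] → 6 7 8 11 17 13 14 18 16 10 15
j=5: a[5]=13 ≤ 15 → i=4, swap a[4],a[5] → 6 7 8 11 13 17 14 18 16 10 15
j=6: a[6]=14 ≤ 15 → i=5, swap a[5],a[6] → 6 7 8 11 13 14 17 18 16 10 15
j=7: a[7]=18 > 15 → no swap
j=8: a[8]=16 > 15 → no swap
j=9: a[9]=10 ≤ 15 → i=6, swap a[6],a[9] → 6 7 8 11 13 14 10 18 16 17 15
final swap a[7],a[10] → 6 7 8 11 13 14 10 15 16 17 18; return 7
p = 7; k-1 = 4 < 7 ⇒ left

7; left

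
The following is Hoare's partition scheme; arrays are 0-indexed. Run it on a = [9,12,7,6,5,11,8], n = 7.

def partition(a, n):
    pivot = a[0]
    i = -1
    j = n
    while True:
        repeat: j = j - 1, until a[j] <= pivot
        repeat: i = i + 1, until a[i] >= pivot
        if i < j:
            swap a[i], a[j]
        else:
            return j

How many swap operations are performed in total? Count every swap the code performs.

pivot=9
j stops at 6 (8), i stops at 0 (9); swap ⇒ [8,12,7,6,5,11,9]
j stops at 4 (5), i stops at 1 (12); swap ⇒ [8,5,7,6,12,11,9]
j stops at 3, i stops at 4; i≥j ⇒ return 3. a=[8,5,7,6,12,11,9]

2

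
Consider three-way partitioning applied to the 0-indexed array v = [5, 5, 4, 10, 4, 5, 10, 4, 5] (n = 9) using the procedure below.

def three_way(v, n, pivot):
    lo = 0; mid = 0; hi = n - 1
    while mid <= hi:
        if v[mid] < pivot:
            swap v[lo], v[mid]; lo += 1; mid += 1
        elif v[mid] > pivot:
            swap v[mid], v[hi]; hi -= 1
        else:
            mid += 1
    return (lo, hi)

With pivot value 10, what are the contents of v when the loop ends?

[5, 5, 4, 4, 5, 4, 5, 10, 10]

pivot = 10; lo=0, mid=0, hi=8
v[mid]=5<10: swap v[0],v[0]; lo=1,mid=1 → [5, 5, 4, 10, 4, 5, 10, 4, 5]
v[mid]=5<10: swap v[1],v[1]; lo=2,mid=2 → [5, 5, 4, 10, 4, 5, 10, 4, 5]
v[mid]=4<10: swap v[2],v[2]; lo=3,mid=3 → [5, 5, 4, 10, 4, 5, 10, 4, 5]
v[mid]=10=10: mid=4
v[mid]=4<10: swap v[3],v[4]; lo=4,mid=5 → [5, 5, 4, 4, 10, 5, 10, 4, 5]
v[mid]=5<10: swap v[4],v[5]; lo=5,mid=6 → [5, 5, 4, 4, 5, 10, 10, 4, 5]
v[mid]=10=10: mid=7
v[mid]=4<10: swap v[5],v[7]; lo=6,mid=8 → [5, 5, 4, 4, 5, 4, 10, 10, 5]
v[mid]=5<10: swap v[6],v[8]; lo=7,mid=9 → [5, 5, 4, 4, 5, 4, 5, 10, 10]
end: lo=7, hi=8; v = [5, 5, 4, 4, 5, 4, 5, 10, 10]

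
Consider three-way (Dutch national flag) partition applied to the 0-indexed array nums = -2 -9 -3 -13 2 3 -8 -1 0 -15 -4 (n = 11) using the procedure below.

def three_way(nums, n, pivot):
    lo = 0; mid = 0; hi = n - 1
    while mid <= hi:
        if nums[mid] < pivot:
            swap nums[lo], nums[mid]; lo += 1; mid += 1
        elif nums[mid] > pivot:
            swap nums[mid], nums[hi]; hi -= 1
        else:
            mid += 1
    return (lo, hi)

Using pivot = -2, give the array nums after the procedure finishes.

-9 -3 -13 -4 -15 -8 -2 0 -1 3 2

pivot = -2; lo=0, mid=0, hi=10
nums[mid]=-2=-2: mid=1
nums[mid]=-9<-2: swap nums[0],nums[1]; lo=1,mid=2 → -9 -2 -3 -13 2 3 -8 -1 0 -15 -4
nums[mid]=-3<-2: swap nums[1],nums[2]; lo=2,mid=3 → -9 -3 -2 -13 2 3 -8 -1 0 -15 -4
nums[mid]=-13<-2: swap nums[2],nums[3]; lo=3,mid=4 → -9 -3 -13 -2 2 3 -8 -1 0 -15 -4
nums[mid]=2>-2: swap nums[4],nums[10]; hi=9 → -9 -3 -13 -2 -4 3 -8 -1 0 -15 2
nums[mid]=-4<-2: swap nums[3],nums[4]; lo=4,mid=5 → -9 -3 -13 -4 -2 3 -8 -1 0 -15 2
nums[mid]=3>-2: swap nums[5],nums[9]; hi=8 → -9 -3 -13 -4 -2 -15 -8 -1 0 3 2
nums[mid]=-15<-2: swap nums[4],nums[5]; lo=5,mid=6 → -9 -3 -13 -4 -15 -2 -8 -1 0 3 2
nums[mid]=-8<-2: swap nums[5],nums[6]; lo=6,mid=7 → -9 -3 -13 -4 -15 -8 -2 -1 0 3 2
nums[mid]=-1>-2: swap nums[7],nums[8]; hi=7 → -9 -3 -13 -4 -15 -8 -2 0 -1 3 2
nums[mid]=0>-2: swap nums[7],nums[7]; hi=6 → -9 -3 -13 -4 -15 -8 -2 0 -1 3 2
end: lo=6, hi=6; nums = -9 -3 -13 -4 -15 -8 -2 0 -1 3 2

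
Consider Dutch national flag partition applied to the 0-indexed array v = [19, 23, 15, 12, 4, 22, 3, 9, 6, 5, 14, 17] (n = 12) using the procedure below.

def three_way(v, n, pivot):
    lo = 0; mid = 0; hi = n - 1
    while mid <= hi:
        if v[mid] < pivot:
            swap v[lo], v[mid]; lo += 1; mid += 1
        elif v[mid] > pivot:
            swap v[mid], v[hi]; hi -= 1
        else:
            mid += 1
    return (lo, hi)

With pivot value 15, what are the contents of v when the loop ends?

[14, 5, 12, 4, 6, 3, 9, 15, 22, 23, 17, 19]

pivot = 15; lo=0, mid=0, hi=11
v[mid]=19>15: swap v[0],v[11]; hi=10 → [17, 23, 15, 12, 4, 22, 3, 9, 6, 5, 14, 19]
v[mid]=17>15: swap v[0],v[10]; hi=9 → [14, 23, 15, 12, 4, 22, 3, 9, 6, 5, 17, 19]
v[mid]=14<15: swap v[0],v[0]; lo=1,mid=1 → [14, 23, 15, 12, 4, 22, 3, 9, 6, 5, 17, 19]
v[mid]=23>15: swap v[1],v[9]; hi=8 → [14, 5, 15, 12, 4, 22, 3, 9, 6, 23, 17, 19]
v[mid]=5<15: swap v[1],v[1]; lo=2,mid=2 → [14, 5, 15, 12, 4, 22, 3, 9, 6, 23, 17, 19]
v[mid]=15=15: mid=3
v[mid]=12<15: swap v[2],v[3]; lo=3,mid=4 → [14, 5, 12, 15, 4, 22, 3, 9, 6, 23, 17, 19]
v[mid]=4<15: swap v[3],v[4]; lo=4,mid=5 → [14, 5, 12, 4, 15, 22, 3, 9, 6, 23, 17, 19]
v[mid]=22>15: swap v[5],v[8]; hi=7 → [14, 5, 12, 4, 15, 6, 3, 9, 22, 23, 17, 19]
v[mid]=6<15: swap v[4],v[5]; lo=5,mid=6 → [14, 5, 12, 4, 6, 15, 3, 9, 22, 23, 17, 19]
v[mid]=3<15: swap v[5],v[6]; lo=6,mid=7 → [14, 5, 12, 4, 6, 3, 15, 9, 22, 23, 17, 19]
v[mid]=9<15: swap v[6],v[7]; lo=7,mid=8 → [14, 5, 12, 4, 6, 3, 9, 15, 22, 23, 17, 19]
end: lo=7, hi=7; v = [14, 5, 12, 4, 6, 3, 9, 15, 22, 23, 17, 19]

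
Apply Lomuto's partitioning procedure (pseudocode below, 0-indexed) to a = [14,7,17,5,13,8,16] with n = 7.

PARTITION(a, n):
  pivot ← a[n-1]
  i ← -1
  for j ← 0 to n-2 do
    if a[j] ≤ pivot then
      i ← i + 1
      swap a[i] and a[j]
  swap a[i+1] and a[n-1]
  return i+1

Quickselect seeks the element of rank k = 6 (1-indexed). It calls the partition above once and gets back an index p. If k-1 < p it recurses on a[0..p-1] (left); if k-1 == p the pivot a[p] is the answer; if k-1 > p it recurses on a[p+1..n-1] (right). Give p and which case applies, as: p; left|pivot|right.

pivot = a[6] = 16; i = -1
j=0: a[0]=14 ≤ 16 → i=0, swap a[0],a[0] (no change) → [14,7,17,5,13,8,16]
j=1: a[1]=7 ≤ 16 → i=1, swap a[1],a[1] (no change) → [14,7,17,5,13,8,16]
j=2: a[2]=17 > 16 → no swap
j=3: a[3]=5 ≤ 16 → i=2, swap a[2],a[3] → [14,7,5,17,13,8,16]
j=4: a[4]=13 ≤ 16 → i=3, swap a[3],a[4] → [14,7,5,13,17,8,16]
j=5: a[5]=8 ≤ 16 → i=4, swap a[4],a[5] → [14,7,5,13,8,17,16]
final swap a[5],a[6] → [14,7,5,13,8,16,17]; return 5
p = 5; k-1 = 5 == 5 ⇒ pivot

5; pivot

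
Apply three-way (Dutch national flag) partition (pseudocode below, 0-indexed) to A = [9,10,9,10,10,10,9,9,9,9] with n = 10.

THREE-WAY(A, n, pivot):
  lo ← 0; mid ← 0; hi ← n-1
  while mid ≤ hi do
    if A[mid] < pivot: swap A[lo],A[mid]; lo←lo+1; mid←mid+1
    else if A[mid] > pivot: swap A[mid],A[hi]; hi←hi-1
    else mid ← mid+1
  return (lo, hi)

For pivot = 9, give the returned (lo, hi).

pivot = 9; lo=0, mid=0, hi=9
A[mid]=9=9: mid=1
A[mid]=10>9: swap A[1],A[9]; hi=8 → [9,9,9,10,10,10,9,9,9,10]
A[mid]=9=9: mid=2
A[mid]=9=9: mid=3
A[mid]=10>9: swap A[3],A[8]; hi=7 → [9,9,9,9,10,10,9,9,10,10]
A[mid]=9=9: mid=4
A[mid]=10>9: swap A[4],A[7]; hi=6 → [9,9,9,9,9,10,9,10,10,10]
A[mid]=9=9: mid=5
A[mid]=10>9: swap A[5],A[6]; hi=5 → [9,9,9,9,9,9,10,10,10,10]
A[mid]=9=9: mid=6
end: lo=0, hi=5; A = [9,9,9,9,9,9,10,10,10,10]

(0, 5)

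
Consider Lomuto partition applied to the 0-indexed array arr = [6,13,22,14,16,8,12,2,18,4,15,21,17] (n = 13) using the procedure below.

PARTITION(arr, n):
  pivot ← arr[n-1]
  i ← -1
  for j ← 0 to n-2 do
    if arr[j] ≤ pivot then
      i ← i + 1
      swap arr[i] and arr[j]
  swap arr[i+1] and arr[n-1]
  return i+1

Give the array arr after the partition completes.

pivot = arr[12] = 17; i = -1
j=0: arr[0]=6 ≤ 17 → i=0, swap arr[0],arr[0] (no change) → [6,13,22,14,16,8,12,2,18,4,15,21,17]
j=1: arr[1]=13 ≤ 17 → i=1, swap arr[1],arr[1] (no change) → [6,13,22,14,16,8,12,2,18,4,15,21,17]
j=2: arr[2]=22 > 17 → no swap
j=3: arr[3]=14 ≤ 17 → i=2, swap arr[2],arr[3] → [6,13,14,22,16,8,12,2,18,4,15,21,17]
j=4: arr[4]=16 ≤ 17 → i=3, swap arr[3],arr[4] → [6,13,14,16,22,8,12,2,18,4,15,21,17]
j=5: arr[5]=8 ≤ 17 → i=4, swap arr[4],arr[5] → [6,13,14,16,8,22,12,2,18,4,15,21,17]
j=6: arr[6]=12 ≤ 17 → i=5, swap arr[5],arr[6] → [6,13,14,16,8,12,22,2,18,4,15,21,17]
j=7: arr[7]=2 ≤ 17 → i=6, swap arr[6],arr[7] → [6,13,14,16,8,12,2,22,18,4,15,21,17]
j=8: arr[8]=18 > 17 → no swap
j=9: arr[9]=4 ≤ 17 → i=7, swap arr[7],arr[9] → [6,13,14,16,8,12,2,4,18,22,15,21,17]
j=10: arr[10]=15 ≤ 17 → i=8, swap arr[8],arr[10] → [6,13,14,16,8,12,2,4,15,22,18,21,17]
j=11: arr[11]=21 > 17 → no swap
final swap arr[9],arr[12] → [6,13,14,16,8,12,2,4,15,17,18,21,22]; return 9

[6,13,14,16,8,12,2,4,15,17,18,21,22]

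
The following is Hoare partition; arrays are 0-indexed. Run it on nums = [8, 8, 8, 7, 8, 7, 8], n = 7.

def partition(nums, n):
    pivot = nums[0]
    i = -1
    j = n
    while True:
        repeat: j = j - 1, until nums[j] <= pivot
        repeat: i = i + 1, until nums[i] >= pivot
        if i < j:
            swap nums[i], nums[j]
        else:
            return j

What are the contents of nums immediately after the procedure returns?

pivot = nums[0] = 8; i = -1, j = 7
j→6 (nums[6]=8≤8), i→0 (nums[0]=8≥8); i<j, swap → [8, 8, 8, 7, 8, 7, 8]
j→5 (nums[5]=7≤8), i→1 (nums[1]=8≥8); i<j, swap → [8, 7, 8, 7, 8, 8, 8]
j→4 (nums[4]=8≤8), i→2 (nums[2]=8≥8); i<j, swap → [8, 7, 8, 7, 8, 8, 8]
j→3, i→4; i≥j, return j=3. nums = [8, 7, 8, 7, 8, 8, 8]

[8, 7, 8, 7, 8, 8, 8]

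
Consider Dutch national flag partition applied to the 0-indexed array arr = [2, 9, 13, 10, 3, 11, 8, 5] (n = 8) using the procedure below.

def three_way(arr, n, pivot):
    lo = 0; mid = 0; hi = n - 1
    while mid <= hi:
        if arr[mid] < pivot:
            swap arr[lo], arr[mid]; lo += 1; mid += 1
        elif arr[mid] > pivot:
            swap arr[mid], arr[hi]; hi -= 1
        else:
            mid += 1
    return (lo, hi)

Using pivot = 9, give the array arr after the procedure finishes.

[2, 5, 8, 3, 9, 11, 10, 13]

pivot = 9; lo=0, mid=0, hi=7
arr[mid]=2<9: swap arr[0],arr[0]; lo=1,mid=1 → [2, 9, 13, 10, 3, 11, 8, 5]
arr[mid]=9=9: mid=2
arr[mid]=13>9: swap arr[2],arr[7]; hi=6 → [2, 9, 5, 10, 3, 11, 8, 13]
arr[mid]=5<9: swap arr[1],arr[2]; lo=2,mid=3 → [2, 5, 9, 10, 3, 11, 8, 13]
arr[mid]=10>9: swap arr[3],arr[6]; hi=5 → [2, 5, 9, 8, 3, 11, 10, 13]
arr[mid]=8<9: swap arr[2],arr[3]; lo=3,mid=4 → [2, 5, 8, 9, 3, 11, 10, 13]
arr[mid]=3<9: swap arr[3],arr[4]; lo=4,mid=5 → [2, 5, 8, 3, 9, 11, 10, 13]
arr[mid]=11>9: swap arr[5],arr[5]; hi=4 → [2, 5, 8, 3, 9, 11, 10, 13]
end: lo=4, hi=4; arr = [2, 5, 8, 3, 9, 11, 10, 13]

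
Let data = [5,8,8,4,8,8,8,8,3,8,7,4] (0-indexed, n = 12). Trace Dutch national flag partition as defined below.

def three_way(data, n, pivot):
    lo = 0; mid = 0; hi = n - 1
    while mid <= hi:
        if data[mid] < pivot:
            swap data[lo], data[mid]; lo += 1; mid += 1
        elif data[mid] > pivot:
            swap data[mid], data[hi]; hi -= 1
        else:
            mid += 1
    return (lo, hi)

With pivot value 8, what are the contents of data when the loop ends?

[5,4,3,7,4,8,8,8,8,8,8,8]

pivot = 8; lo=0, mid=0, hi=11
data[mid]=5<8: swap data[0],data[0]; lo=1,mid=1 → [5,8,8,4,8,8,8,8,3,8,7,4]
data[mid]=8=8: mid=2
data[mid]=8=8: mid=3
data[mid]=4<8: swap data[1],data[3]; lo=2,mid=4 → [5,4,8,8,8,8,8,8,3,8,7,4]
data[mid]=8=8: mid=5
data[mid]=8=8: mid=6
data[mid]=8=8: mid=7
data[mid]=8=8: mid=8
data[mid]=3<8: swap data[2],data[8]; lo=3,mid=9 → [5,4,3,8,8,8,8,8,8,8,7,4]
data[mid]=8=8: mid=10
data[mid]=7<8: swap data[3],data[10]; lo=4,mid=11 → [5,4,3,7,8,8,8,8,8,8,8,4]
data[mid]=4<8: swap data[4],data[11]; lo=5,mid=12 → [5,4,3,7,4,8,8,8,8,8,8,8]
end: lo=5, hi=11; data = [5,4,3,7,4,8,8,8,8,8,8,8]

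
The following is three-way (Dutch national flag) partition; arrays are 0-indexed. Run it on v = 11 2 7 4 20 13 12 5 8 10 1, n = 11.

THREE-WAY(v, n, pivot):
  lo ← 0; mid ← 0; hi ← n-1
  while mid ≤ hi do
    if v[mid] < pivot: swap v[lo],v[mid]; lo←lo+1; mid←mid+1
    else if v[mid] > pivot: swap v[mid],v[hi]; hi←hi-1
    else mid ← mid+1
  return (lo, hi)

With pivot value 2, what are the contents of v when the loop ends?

pivot = 2; lo=0, mid=0, hi=10
v[mid]=11>2: swap v[0],v[10]; hi=9 → 1 2 7 4 20 13 12 5 8 10 11
v[mid]=1<2: swap v[0],v[0]; lo=1,mid=1 → 1 2 7 4 20 13 12 5 8 10 11
v[mid]=2=2: mid=2
v[mid]=7>2: swap v[2],v[9]; hi=8 → 1 2 10 4 20 13 12 5 8 7 11
v[mid]=10>2: swap v[2],v[8]; hi=7 → 1 2 8 4 20 13 12 5 10 7 11
v[mid]=8>2: swap v[2],v[7]; hi=6 → 1 2 5 4 20 13 12 8 10 7 11
v[mid]=5>2: swap v[2],v[6]; hi=5 → 1 2 12 4 20 13 5 8 10 7 11
v[mid]=12>2: swap v[2],v[5]; hi=4 → 1 2 13 4 20 12 5 8 10 7 11
v[mid]=13>2: swap v[2],v[4]; hi=3 → 1 2 20 4 13 12 5 8 10 7 11
v[mid]=20>2: swap v[2],v[3]; hi=2 → 1 2 4 20 13 12 5 8 10 7 11
v[mid]=4>2: swap v[2],v[2]; hi=1 → 1 2 4 20 13 12 5 8 10 7 11
end: lo=1, hi=1; v = 1 2 4 20 13 12 5 8 10 7 11

1 2 4 20 13 12 5 8 10 7 11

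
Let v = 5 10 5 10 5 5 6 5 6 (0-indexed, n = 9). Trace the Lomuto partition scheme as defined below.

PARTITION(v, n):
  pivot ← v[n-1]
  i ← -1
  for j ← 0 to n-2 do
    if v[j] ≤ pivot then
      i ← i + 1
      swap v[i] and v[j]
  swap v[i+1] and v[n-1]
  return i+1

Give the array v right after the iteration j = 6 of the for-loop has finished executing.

pivot = v[8] = 6; i = -1
j=0: v[0]=5 ≤ 6 → i=0, swap v[0],v[0] (no change) → 5 10 5 10 5 5 6 5 6
j=1: v[1]=10 > 6 → no swap
j=2: v[2]=5 ≤ 6 → i=1, swap v[1],v[2] → 5 5 10 10 5 5 6 5 6
j=3: v[3]=10 > 6 → no swap
j=4: v[4]=5 ≤ 6 → i=2, swap v[2],v[4] → 5 5 5 10 10 5 6 5 6
j=5: v[5]=5 ≤ 6 → i=3, swap v[3],v[5] → 5 5 5 5 10 10 6 5 6
j=6: v[6]=6 ≤ 6 → i=4, swap v[4],v[6] → 5 5 5 5 6 10 10 5 6
(after j=6) v = 5 5 5 5 6 10 10 5 6

5 5 5 5 6 10 10 5 6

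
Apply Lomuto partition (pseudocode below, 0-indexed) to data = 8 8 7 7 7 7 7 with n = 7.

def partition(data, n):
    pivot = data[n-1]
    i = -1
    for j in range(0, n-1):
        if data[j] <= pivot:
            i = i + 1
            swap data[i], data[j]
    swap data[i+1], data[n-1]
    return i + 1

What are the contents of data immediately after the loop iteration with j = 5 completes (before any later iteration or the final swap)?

7 7 7 7 8 8 7

pivot=7, i=-1
j=0: 8>7, skip
j=1: 8>7, skip
j=2: 7≤7, i=0, swap(0,2) ⇒ 7 8 8 7 7 7 7
j=3: 7≤7, i=1, swap(1,3) ⇒ 7 7 8 8 7 7 7
j=4: 7≤7, i=2, swap(2,4) ⇒ 7 7 7 8 8 7 7
j=5: 7≤7, i=3, swap(3,5) ⇒ 7 7 7 7 8 8 7
(after j=5) data = 7 7 7 7 8 8 7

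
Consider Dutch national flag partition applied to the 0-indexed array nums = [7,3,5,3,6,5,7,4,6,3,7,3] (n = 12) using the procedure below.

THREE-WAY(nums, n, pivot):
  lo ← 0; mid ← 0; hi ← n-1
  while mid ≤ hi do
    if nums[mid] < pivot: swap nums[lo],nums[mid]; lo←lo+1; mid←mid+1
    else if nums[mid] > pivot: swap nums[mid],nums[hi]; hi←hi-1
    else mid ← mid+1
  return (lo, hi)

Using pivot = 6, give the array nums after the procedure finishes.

[3,3,5,3,5,3,4,6,6,7,7,7]

lo=0 mid=0 hi=11
7>6: swap(0,11), hi=10 ⇒ [3,3,5,3,6,5,7,4,6,3,7,7]
3<6: swap(0,0), lo=1 mid=1 ⇒ [3,3,5,3,6,5,7,4,6,3,7,7]
3<6: swap(1,1), lo=2 mid=2 ⇒ [3,3,5,3,6,5,7,4,6,3,7,7]
5<6: swap(2,2), lo=3 mid=3 ⇒ [3,3,5,3,6,5,7,4,6,3,7,7]
3<6: swap(3,3), lo=4 mid=4 ⇒ [3,3,5,3,6,5,7,4,6,3,7,7]
6=6: mid=5
5<6: swap(4,5), lo=5 mid=6 ⇒ [3,3,5,3,5,6,7,4,6,3,7,7]
7>6: swap(6,10), hi=9 ⇒ [3,3,5,3,5,6,7,4,6,3,7,7]
7>6: swap(6,9), hi=8 ⇒ [3,3,5,3,5,6,3,4,6,7,7,7]
3<6: swap(5,6), lo=6 mid=7 ⇒ [3,3,5,3,5,3,6,4,6,7,7,7]
4<6: swap(6,7), lo=7 mid=8 ⇒ [3,3,5,3,5,3,4,6,6,7,7,7]
6=6: mid=9
done. lo=7 hi=8; nums=[3,3,5,3,5,3,4,6,6,7,7,7]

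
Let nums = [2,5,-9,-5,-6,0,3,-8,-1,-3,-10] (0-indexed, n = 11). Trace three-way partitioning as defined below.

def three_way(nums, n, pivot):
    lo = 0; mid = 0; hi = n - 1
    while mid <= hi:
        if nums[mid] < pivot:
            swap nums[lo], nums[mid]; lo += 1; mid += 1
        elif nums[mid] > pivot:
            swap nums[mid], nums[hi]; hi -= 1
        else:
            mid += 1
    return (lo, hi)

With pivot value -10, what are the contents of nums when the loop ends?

lo=0 mid=0 hi=10
2>-10: swap(0,10), hi=9 ⇒ [-10,5,-9,-5,-6,0,3,-8,-1,-3,2]
-10=-10: mid=1
5>-10: swap(1,9), hi=8 ⇒ [-10,-3,-9,-5,-6,0,3,-8,-1,5,2]
-3>-10: swap(1,8), hi=7 ⇒ [-10,-1,-9,-5,-6,0,3,-8,-3,5,2]
-1>-10: swap(1,7), hi=6 ⇒ [-10,-8,-9,-5,-6,0,3,-1,-3,5,2]
-8>-10: swap(1,6), hi=5 ⇒ [-10,3,-9,-5,-6,0,-8,-1,-3,5,2]
3>-10: swap(1,5), hi=4 ⇒ [-10,0,-9,-5,-6,3,-8,-1,-3,5,2]
0>-10: swap(1,4), hi=3 ⇒ [-10,-6,-9,-5,0,3,-8,-1,-3,5,2]
-6>-10: swap(1,3), hi=2 ⇒ [-10,-5,-9,-6,0,3,-8,-1,-3,5,2]
-5>-10: swap(1,2), hi=1 ⇒ [-10,-9,-5,-6,0,3,-8,-1,-3,5,2]
-9>-10: swap(1,1), hi=0 ⇒ [-10,-9,-5,-6,0,3,-8,-1,-3,5,2]
done. lo=0 hi=0; nums=[-10,-9,-5,-6,0,3,-8,-1,-3,5,2]

[-10,-9,-5,-6,0,3,-8,-1,-3,5,2]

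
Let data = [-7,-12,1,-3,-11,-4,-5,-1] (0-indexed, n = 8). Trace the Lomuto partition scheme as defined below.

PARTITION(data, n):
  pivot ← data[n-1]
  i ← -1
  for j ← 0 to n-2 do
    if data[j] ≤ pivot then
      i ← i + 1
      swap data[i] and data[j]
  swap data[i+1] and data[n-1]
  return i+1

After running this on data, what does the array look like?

[-7,-12,-3,-11,-4,-5,-1,1]

pivot = data[7] = -1; i = -1
j=0: data[0]=-7 ≤ -1 → i=0, swap data[0],data[0] (no change) → [-7,-12,1,-3,-11,-4,-5,-1]
j=1: data[1]=-12 ≤ -1 → i=1, swap data[1],data[1] (no change) → [-7,-12,1,-3,-11,-4,-5,-1]
j=2: data[2]=1 > -1 → no swap
j=3: data[3]=-3 ≤ -1 → i=2, swap data[2],data[3] → [-7,-12,-3,1,-11,-4,-5,-1]
j=4: data[4]=-11 ≤ -1 → i=3, swap data[3],data[4] → [-7,-12,-3,-11,1,-4,-5,-1]
j=5: data[5]=-4 ≤ -1 → i=4, swap data[4],data[5] → [-7,-12,-3,-11,-4,1,-5,-1]
j=6: data[6]=-5 ≤ -1 → i=5, swap data[5],data[6] → [-7,-12,-3,-11,-4,-5,1,-1]
final swap data[6],data[7] → [-7,-12,-3,-11,-4,-5,-1,1]; return 6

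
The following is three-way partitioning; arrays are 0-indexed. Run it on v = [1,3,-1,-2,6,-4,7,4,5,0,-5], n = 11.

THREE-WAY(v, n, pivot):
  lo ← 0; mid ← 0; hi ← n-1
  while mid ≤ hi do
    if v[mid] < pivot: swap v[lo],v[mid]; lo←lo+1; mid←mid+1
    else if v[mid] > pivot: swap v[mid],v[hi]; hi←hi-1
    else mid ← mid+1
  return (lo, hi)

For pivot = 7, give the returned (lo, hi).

lo=0 mid=0 hi=10
1<7: swap(0,0), lo=1 mid=1 ⇒ [1,3,-1,-2,6,-4,7,4,5,0,-5]
3<7: swap(1,1), lo=2 mid=2 ⇒ [1,3,-1,-2,6,-4,7,4,5,0,-5]
-1<7: swap(2,2), lo=3 mid=3 ⇒ [1,3,-1,-2,6,-4,7,4,5,0,-5]
-2<7: swap(3,3), lo=4 mid=4 ⇒ [1,3,-1,-2,6,-4,7,4,5,0,-5]
6<7: swap(4,4), lo=5 mid=5 ⇒ [1,3,-1,-2,6,-4,7,4,5,0,-5]
-4<7: swap(5,5), lo=6 mid=6 ⇒ [1,3,-1,-2,6,-4,7,4,5,0,-5]
7=7: mid=7
4<7: swap(6,7), lo=7 mid=8 ⇒ [1,3,-1,-2,6,-4,4,7,5,0,-5]
5<7: swap(7,8), lo=8 mid=9 ⇒ [1,3,-1,-2,6,-4,4,5,7,0,-5]
0<7: swap(8,9), lo=9 mid=10 ⇒ [1,3,-1,-2,6,-4,4,5,0,7,-5]
-5<7: swap(9,10), lo=10 mid=11 ⇒ [1,3,-1,-2,6,-4,4,5,0,-5,7]
done. lo=10 hi=10; v=[1,3,-1,-2,6,-4,4,5,0,-5,7]

(10, 10)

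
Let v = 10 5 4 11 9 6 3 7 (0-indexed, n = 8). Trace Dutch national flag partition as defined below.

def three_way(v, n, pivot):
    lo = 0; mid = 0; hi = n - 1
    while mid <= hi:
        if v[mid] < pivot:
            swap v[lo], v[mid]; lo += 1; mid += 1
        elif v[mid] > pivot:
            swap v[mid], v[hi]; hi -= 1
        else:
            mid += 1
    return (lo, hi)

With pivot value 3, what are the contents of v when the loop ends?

3 4 11 9 6 5 7 10

lo=0 mid=0 hi=7
10>3: swap(0,7), hi=6 ⇒ 7 5 4 11 9 6 3 10
7>3: swap(0,6), hi=5 ⇒ 3 5 4 11 9 6 7 10
3=3: mid=1
5>3: swap(1,5), hi=4 ⇒ 3 6 4 11 9 5 7 10
6>3: swap(1,4), hi=3 ⇒ 3 9 4 11 6 5 7 10
9>3: swap(1,3), hi=2 ⇒ 3 11 4 9 6 5 7 10
11>3: swap(1,2), hi=1 ⇒ 3 4 11 9 6 5 7 10
4>3: swap(1,1), hi=0 ⇒ 3 4 11 9 6 5 7 10
done. lo=0 hi=0; v=3 4 11 9 6 5 7 10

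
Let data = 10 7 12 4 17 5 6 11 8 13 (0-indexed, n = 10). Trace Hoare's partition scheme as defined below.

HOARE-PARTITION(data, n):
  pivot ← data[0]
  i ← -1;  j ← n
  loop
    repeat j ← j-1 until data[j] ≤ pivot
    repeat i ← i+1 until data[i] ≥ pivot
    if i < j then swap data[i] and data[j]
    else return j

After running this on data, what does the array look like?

8 7 6 4 5 17 12 11 10 13

pivot=10
j stops at 8 (8), i stops at 0 (10); swap ⇒ 8 7 12 4 17 5 6 11 10 13
j stops at 6 (6), i stops at 2 (12); swap ⇒ 8 7 6 4 17 5 12 11 10 13
j stops at 5 (5), i stops at 4 (17); swap ⇒ 8 7 6 4 5 17 12 11 10 13
j stops at 4, i stops at 5; i≥j ⇒ return 4. data=8 7 6 4 5 17 12 11 10 13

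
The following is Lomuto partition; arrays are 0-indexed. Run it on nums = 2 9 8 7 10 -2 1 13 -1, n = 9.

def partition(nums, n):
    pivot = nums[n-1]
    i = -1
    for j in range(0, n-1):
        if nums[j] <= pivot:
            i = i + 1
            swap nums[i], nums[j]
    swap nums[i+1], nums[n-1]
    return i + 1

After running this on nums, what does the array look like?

pivot = nums[8] = -1; i = -1
j=0: nums[0]=2 > -1 → no swap
j=1: nums[1]=9 > -1 → no swap
j=2: nums[2]=8 > -1 → no swap
j=3: nums[3]=7 > -1 → no swap
j=4: nums[4]=10 > -1 → no swap
j=5: nums[5]=-2 ≤ -1 → i=0, swap nums[0],nums[5] → -2 9 8 7 10 2 1 13 -1
j=6: nums[6]=1 > -1 → no swap
j=7: nums[7]=13 > -1 → no swap
final swap nums[1],nums[8] → -2 -1 8 7 10 2 1 13 9; return 1

-2 -1 8 7 10 2 1 13 9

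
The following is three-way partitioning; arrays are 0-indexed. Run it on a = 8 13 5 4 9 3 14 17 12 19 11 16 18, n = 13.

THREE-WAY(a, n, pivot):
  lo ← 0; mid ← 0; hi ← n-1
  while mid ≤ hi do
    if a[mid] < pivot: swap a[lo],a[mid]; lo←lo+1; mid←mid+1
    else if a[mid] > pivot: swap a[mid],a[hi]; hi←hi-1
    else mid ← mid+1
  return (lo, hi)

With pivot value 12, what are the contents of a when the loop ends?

8 11 5 4 9 3 12 17 19 14 16 18 13

pivot = 12; lo=0, mid=0, hi=12
a[mid]=8<12: swap a[0],a[0]; lo=1,mid=1 → 8 13 5 4 9 3 14 17 12 19 11 16 18
a[mid]=13>12: swap a[1],a[12]; hi=11 → 8 18 5 4 9 3 14 17 12 19 11 16 13
a[mid]=18>12: swap a[1],a[11]; hi=10 → 8 16 5 4 9 3 14 17 12 19 11 18 13
a[mid]=16>12: swap a[1],a[10]; hi=9 → 8 11 5 4 9 3 14 17 12 19 16 18 13
a[mid]=11<12: swap a[1],a[1]; lo=2,mid=2 → 8 11 5 4 9 3 14 17 12 19 16 18 13
a[mid]=5<12: swap a[2],a[2]; lo=3,mid=3 → 8 11 5 4 9 3 14 17 12 19 16 18 13
a[mid]=4<12: swap a[3],a[3]; lo=4,mid=4 → 8 11 5 4 9 3 14 17 12 19 16 18 13
a[mid]=9<12: swap a[4],a[4]; lo=5,mid=5 → 8 11 5 4 9 3 14 17 12 19 16 18 13
a[mid]=3<12: swap a[5],a[5]; lo=6,mid=6 → 8 11 5 4 9 3 14 17 12 19 16 18 13
a[mid]=14>12: swap a[6],a[9]; hi=8 → 8 11 5 4 9 3 19 17 12 14 16 18 13
a[mid]=19>12: swap a[6],a[8]; hi=7 → 8 11 5 4 9 3 12 17 19 14 16 18 13
a[mid]=12=12: mid=7
a[mid]=17>12: swap a[7],a[7]; hi=6 → 8 11 5 4 9 3 12 17 19 14 16 18 13
end: lo=6, hi=6; a = 8 11 5 4 9 3 12 17 19 14 16 18 13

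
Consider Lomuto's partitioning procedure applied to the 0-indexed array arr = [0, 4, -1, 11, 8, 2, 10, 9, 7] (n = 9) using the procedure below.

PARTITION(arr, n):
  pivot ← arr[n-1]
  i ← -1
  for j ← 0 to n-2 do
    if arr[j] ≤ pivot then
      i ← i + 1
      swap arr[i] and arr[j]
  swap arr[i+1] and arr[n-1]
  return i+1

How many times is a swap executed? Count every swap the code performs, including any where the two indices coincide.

pivot = arr[8] = 7; i = -1
j=0: arr[0]=0 ≤ 7 → i=0, swap arr[0],arr[0] (no change) → [0, 4, -1, 11, 8, 2, 10, 9, 7]
j=1: arr[1]=4 ≤ 7 → i=1, swap arr[1],arr[1] (no change) → [0, 4, -1, 11, 8, 2, 10, 9, 7]
j=2: arr[2]=-1 ≤ 7 → i=2, swap arr[2],arr[2] (no change) → [0, 4, -1, 11, 8, 2, 10, 9, 7]
j=3: arr[3]=11 > 7 → no swap
j=4: arr[4]=8 > 7 → no swap
j=5: arr[5]=2 ≤ 7 → i=3, swap arr[3],arr[5] → [0, 4, -1, 2, 8, 11, 10, 9, 7]
j=6: arr[6]=10 > 7 → no swap
j=7: arr[7]=9 > 7 → no swap
final swap arr[4],arr[8] → [0, 4, -1, 2, 7, 11, 10, 9, 8]; return 4

5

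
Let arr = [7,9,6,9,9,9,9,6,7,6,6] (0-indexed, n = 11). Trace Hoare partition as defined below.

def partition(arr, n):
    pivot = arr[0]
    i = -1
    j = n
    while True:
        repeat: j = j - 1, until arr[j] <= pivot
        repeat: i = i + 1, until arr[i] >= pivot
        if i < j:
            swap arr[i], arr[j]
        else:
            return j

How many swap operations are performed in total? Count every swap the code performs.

4

pivot = arr[0] = 7; i = -1, j = 11
j→10 (arr[10]=6≤7), i→0 (arr[0]=7≥7); i<j, swap → [6,9,6,9,9,9,9,6,7,6,7]
j→9 (arr[9]=6≤7), i→1 (arr[1]=9≥7); i<j, swap → [6,6,6,9,9,9,9,6,7,9,7]
j→8 (arr[8]=7≤7), i→3 (arr[3]=9≥7); i<j, swap → [6,6,6,7,9,9,9,6,9,9,7]
j→7 (arr[7]=6≤7), i→4 (arr[4]=9≥7); i<j, swap → [6,6,6,7,6,9,9,9,9,9,7]
j→4, i→5; i≥j, return j=4. arr = [6,6,6,7,6,9,9,9,9,9,7]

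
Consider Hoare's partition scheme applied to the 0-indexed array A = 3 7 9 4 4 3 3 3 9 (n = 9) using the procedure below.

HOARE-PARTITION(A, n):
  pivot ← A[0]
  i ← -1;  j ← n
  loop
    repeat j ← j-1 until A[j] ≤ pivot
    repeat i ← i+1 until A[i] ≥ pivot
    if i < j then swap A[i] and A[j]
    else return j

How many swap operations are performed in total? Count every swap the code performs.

pivot = A[0] = 3; i = -1, j = 9
j→7 (A[7]=3≤3), i→0 (A[0]=3≥3); i<j, swap → 3 7 9 4 4 3 3 3 9
j→6 (A[6]=3≤3), i→1 (A[1]=7≥3); i<j, swap → 3 3 9 4 4 3 7 3 9
j→5 (A[5]=3≤3), i→2 (A[2]=9≥3); i<j, swap → 3 3 3 4 4 9 7 3 9
j→2, i→3; i≥j, return j=2. A = 3 3 3 4 4 9 7 3 9

3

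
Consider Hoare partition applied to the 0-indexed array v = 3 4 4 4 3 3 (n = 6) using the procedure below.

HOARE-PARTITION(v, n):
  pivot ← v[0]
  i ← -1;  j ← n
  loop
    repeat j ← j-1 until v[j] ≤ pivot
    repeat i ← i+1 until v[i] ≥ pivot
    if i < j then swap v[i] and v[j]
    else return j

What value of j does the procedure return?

pivot=3
j stops at 5 (3), i stops at 0 (3); swap ⇒ 3 4 4 4 3 3
j stops at 4 (3), i stops at 1 (4); swap ⇒ 3 3 4 4 4 3
j stops at 1, i stops at 2; i≥j ⇒ return 1. v=3 3 4 4 4 3

1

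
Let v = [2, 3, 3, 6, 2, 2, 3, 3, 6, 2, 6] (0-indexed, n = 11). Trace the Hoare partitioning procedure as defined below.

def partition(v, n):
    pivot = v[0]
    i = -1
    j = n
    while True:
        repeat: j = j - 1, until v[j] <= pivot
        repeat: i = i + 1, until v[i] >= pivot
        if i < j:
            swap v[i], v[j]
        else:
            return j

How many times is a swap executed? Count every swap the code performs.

3

pivot = v[0] = 2; i = -1, j = 11
j→9 (v[9]=2≤2), i→0 (v[0]=2≥2); i<j, swap → [2, 3, 3, 6, 2, 2, 3, 3, 6, 2, 6]
j→5 (v[5]=2≤2), i→1 (v[1]=3≥2); i<j, swap → [2, 2, 3, 6, 2, 3, 3, 3, 6, 2, 6]
j→4 (v[4]=2≤2), i→2 (v[2]=3≥2); i<j, swap → [2, 2, 2, 6, 3, 3, 3, 3, 6, 2, 6]
j→2, i→3; i≥j, return j=2. v = [2, 2, 2, 6, 3, 3, 3, 3, 6, 2, 6]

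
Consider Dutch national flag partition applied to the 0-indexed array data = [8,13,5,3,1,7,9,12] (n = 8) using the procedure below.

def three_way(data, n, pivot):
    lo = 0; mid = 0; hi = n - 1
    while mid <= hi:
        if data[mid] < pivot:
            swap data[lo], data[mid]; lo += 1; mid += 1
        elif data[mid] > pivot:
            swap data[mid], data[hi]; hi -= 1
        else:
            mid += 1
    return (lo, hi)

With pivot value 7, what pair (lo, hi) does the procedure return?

lo=0 mid=0 hi=7
8>7: swap(0,7), hi=6 ⇒ [12,13,5,3,1,7,9,8]
12>7: swap(0,6), hi=5 ⇒ [9,13,5,3,1,7,12,8]
9>7: swap(0,5), hi=4 ⇒ [7,13,5,3,1,9,12,8]
7=7: mid=1
13>7: swap(1,4), hi=3 ⇒ [7,1,5,3,13,9,12,8]
1<7: swap(0,1), lo=1 mid=2 ⇒ [1,7,5,3,13,9,12,8]
5<7: swap(1,2), lo=2 mid=3 ⇒ [1,5,7,3,13,9,12,8]
3<7: swap(2,3), lo=3 mid=4 ⇒ [1,5,3,7,13,9,12,8]
done. lo=3 hi=3; data=[1,5,3,7,13,9,12,8]

(3, 3)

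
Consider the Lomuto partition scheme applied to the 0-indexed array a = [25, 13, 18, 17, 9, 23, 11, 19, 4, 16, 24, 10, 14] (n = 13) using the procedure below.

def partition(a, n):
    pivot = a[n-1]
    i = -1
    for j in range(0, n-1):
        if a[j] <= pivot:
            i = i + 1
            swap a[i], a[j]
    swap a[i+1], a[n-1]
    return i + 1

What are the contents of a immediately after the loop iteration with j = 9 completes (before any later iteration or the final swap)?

[13, 9, 11, 4, 25, 23, 18, 19, 17, 16, 24, 10, 14]

pivot = a[12] = 14; i = -1
j=0: a[0]=25 > 14 → no swap
j=1: a[1]=13 ≤ 14 → i=0, swap a[0],a[1] → [13, 25, 18, 17, 9, 23, 11, 19, 4, 16, 24, 10, 14]
j=2: a[2]=18 > 14 → no swap
j=3: a[3]=17 > 14 → no swap
j=4: a[4]=9 ≤ 14 → i=1, swap a[1],a[4] → [13, 9, 18, 17, 25, 23, 11, 19, 4, 16, 24, 10, 14]
j=5: a[5]=23 > 14 → no swap
j=6: a[6]=11 ≤ 14 → i=2, swap a[2],a[6] → [13, 9, 11, 17, 25, 23, 18, 19, 4, 16, 24, 10, 14]
j=7: a[7]=19 > 14 → no swap
j=8: a[8]=4 ≤ 14 → i=3, swap a[3],a[8] → [13, 9, 11, 4, 25, 23, 18, 19, 17, 16, 24, 10, 14]
j=9: a[9]=16 > 14 → no swap
(after j=9) a = [13, 9, 11, 4, 25, 23, 18, 19, 17, 16, 24, 10, 14]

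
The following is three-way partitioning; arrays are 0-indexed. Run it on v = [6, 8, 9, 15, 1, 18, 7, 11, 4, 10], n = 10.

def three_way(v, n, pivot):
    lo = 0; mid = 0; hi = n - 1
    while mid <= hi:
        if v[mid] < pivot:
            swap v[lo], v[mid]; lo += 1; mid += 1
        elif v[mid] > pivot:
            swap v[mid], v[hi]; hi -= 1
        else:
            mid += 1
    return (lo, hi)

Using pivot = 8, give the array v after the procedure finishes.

pivot = 8; lo=0, mid=0, hi=9
v[mid]=6<8: swap v[0],v[0]; lo=1,mid=1 → [6, 8, 9, 15, 1, 18, 7, 11, 4, 10]
v[mid]=8=8: mid=2
v[mid]=9>8: swap v[2],v[9]; hi=8 → [6, 8, 10, 15, 1, 18, 7, 11, 4, 9]
v[mid]=10>8: swap v[2],v[8]; hi=7 → [6, 8, 4, 15, 1, 18, 7, 11, 10, 9]
v[mid]=4<8: swap v[1],v[2]; lo=2,mid=3 → [6, 4, 8, 15, 1, 18, 7, 11, 10, 9]
v[mid]=15>8: swap v[3],v[7]; hi=6 → [6, 4, 8, 11, 1, 18, 7, 15, 10, 9]
v[mid]=11>8: swap v[3],v[6]; hi=5 → [6, 4, 8, 7, 1, 18, 11, 15, 10, 9]
v[mid]=7<8: swap v[2],v[3]; lo=3,mid=4 → [6, 4, 7, 8, 1, 18, 11, 15, 10, 9]
v[mid]=1<8: swap v[3],v[4]; lo=4,mid=5 → [6, 4, 7, 1, 8, 18, 11, 15, 10, 9]
v[mid]=18>8: swap v[5],v[5]; hi=4 → [6, 4, 7, 1, 8, 18, 11, 15, 10, 9]
end: lo=4, hi=4; v = [6, 4, 7, 1, 8, 18, 11, 15, 10, 9]

[6, 4, 7, 1, 8, 18, 11, 15, 10, 9]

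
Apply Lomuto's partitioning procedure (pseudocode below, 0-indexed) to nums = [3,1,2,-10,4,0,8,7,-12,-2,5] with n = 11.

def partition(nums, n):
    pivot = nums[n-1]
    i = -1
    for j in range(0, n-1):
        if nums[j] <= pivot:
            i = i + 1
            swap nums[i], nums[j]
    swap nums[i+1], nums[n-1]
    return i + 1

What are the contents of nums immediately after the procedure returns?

pivot = nums[10] = 5; i = -1
j=0: nums[0]=3 ≤ 5 → i=0, swap nums[0],nums[0] (no change) → [3,1,2,-10,4,0,8,7,-12,-2,5]
j=1: nums[1]=1 ≤ 5 → i=1, swap nums[1],nums[1] (no change) → [3,1,2,-10,4,0,8,7,-12,-2,5]
j=2: nums[2]=2 ≤ 5 → i=2, swap nums[2],nums[2] (no change) → [3,1,2,-10,4,0,8,7,-12,-2,5]
j=3: nums[3]=-10 ≤ 5 → i=3, swap nums[3],nums[3] (no change) → [3,1,2,-10,4,0,8,7,-12,-2,5]
j=4: nums[4]=4 ≤ 5 → i=4, swap nums[4],nums[4] (no change) → [3,1,2,-10,4,0,8,7,-12,-2,5]
j=5: nums[5]=0 ≤ 5 → i=5, swap nums[5],nums[5] (no change) → [3,1,2,-10,4,0,8,7,-12,-2,5]
j=6: nums[6]=8 > 5 → no swap
j=7: nums[7]=7 > 5 → no swap
j=8: nums[8]=-12 ≤ 5 → i=6, swap nums[6],nums[8] → [3,1,2,-10,4,0,-12,7,8,-2,5]
j=9: nums[9]=-2 ≤ 5 → i=7, swap nums[7],nums[9] → [3,1,2,-10,4,0,-12,-2,8,7,5]
final swap nums[8],nums[10] → [3,1,2,-10,4,0,-12,-2,5,7,8]; return 8

[3,1,2,-10,4,0,-12,-2,5,7,8]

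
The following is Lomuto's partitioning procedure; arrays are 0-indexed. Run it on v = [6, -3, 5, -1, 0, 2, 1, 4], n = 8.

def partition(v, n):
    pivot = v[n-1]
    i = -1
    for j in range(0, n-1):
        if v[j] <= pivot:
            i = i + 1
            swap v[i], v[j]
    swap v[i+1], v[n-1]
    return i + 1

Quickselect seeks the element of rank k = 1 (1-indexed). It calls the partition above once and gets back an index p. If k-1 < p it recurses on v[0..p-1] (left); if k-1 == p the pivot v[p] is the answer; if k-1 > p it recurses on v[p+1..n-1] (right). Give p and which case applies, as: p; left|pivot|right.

5; left

pivot = v[7] = 4; i = -1
j=0: v[0]=6 > 4 → no swap
j=1: v[1]=-3 ≤ 4 → i=0, swap v[0],v[1] → [-3, 6, 5, -1, 0, 2, 1, 4]
j=2: v[2]=5 > 4 → no swap
j=3: v[3]=-1 ≤ 4 → i=1, swap v[1],v[3] → [-3, -1, 5, 6, 0, 2, 1, 4]
j=4: v[4]=0 ≤ 4 → i=2, swap v[2],v[4] → [-3, -1, 0, 6, 5, 2, 1, 4]
j=5: v[5]=2 ≤ 4 → i=3, swap v[3],v[5] → [-3, -1, 0, 2, 5, 6, 1, 4]
j=6: v[6]=1 ≤ 4 → i=4, swap v[4],v[6] → [-3, -1, 0, 2, 1, 6, 5, 4]
final swap v[5],v[7] → [-3, -1, 0, 2, 1, 4, 5, 6]; return 5
p = 5; k-1 = 0 < 5 ⇒ left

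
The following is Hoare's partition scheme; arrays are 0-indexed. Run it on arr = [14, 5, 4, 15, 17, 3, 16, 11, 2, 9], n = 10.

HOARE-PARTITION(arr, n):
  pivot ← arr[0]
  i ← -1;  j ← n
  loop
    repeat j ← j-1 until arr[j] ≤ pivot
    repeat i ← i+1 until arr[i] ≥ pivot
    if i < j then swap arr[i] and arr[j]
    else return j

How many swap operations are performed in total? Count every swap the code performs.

pivot = arr[0] = 14; i = -1, j = 10
j→9 (arr[9]=9≤14), i→0 (arr[0]=14≥14); i<j, swap → [9, 5, 4, 15, 17, 3, 16, 11, 2, 14]
j→8 (arr[8]=2≤14), i→3 (arr[3]=15≥14); i<j, swap → [9, 5, 4, 2, 17, 3, 16, 11, 15, 14]
j→7 (arr[7]=11≤14), i→4 (arr[4]=17≥14); i<j, swap → [9, 5, 4, 2, 11, 3, 16, 17, 15, 14]
j→5, i→6; i≥j, return j=5. arr = [9, 5, 4, 2, 11, 3, 16, 17, 15, 14]

3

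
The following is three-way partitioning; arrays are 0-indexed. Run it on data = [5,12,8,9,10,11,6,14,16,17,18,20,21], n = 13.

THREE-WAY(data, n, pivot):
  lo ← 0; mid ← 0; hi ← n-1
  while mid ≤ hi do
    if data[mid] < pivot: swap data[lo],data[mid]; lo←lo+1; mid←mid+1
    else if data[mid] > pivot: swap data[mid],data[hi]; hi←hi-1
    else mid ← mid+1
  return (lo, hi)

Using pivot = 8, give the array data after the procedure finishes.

[5,6,8,10,11,9,14,16,17,18,20,21,12]

lo=0 mid=0 hi=12
5<8: swap(0,0), lo=1 mid=1 ⇒ [5,12,8,9,10,11,6,14,16,17,18,20,21]
12>8: swap(1,12), hi=11 ⇒ [5,21,8,9,10,11,6,14,16,17,18,20,12]
21>8: swap(1,11), hi=10 ⇒ [5,20,8,9,10,11,6,14,16,17,18,21,12]
20>8: swap(1,10), hi=9 ⇒ [5,18,8,9,10,11,6,14,16,17,20,21,12]
18>8: swap(1,9), hi=8 ⇒ [5,17,8,9,10,11,6,14,16,18,20,21,12]
17>8: swap(1,8), hi=7 ⇒ [5,16,8,9,10,11,6,14,17,18,20,21,12]
16>8: swap(1,7), hi=6 ⇒ [5,14,8,9,10,11,6,16,17,18,20,21,12]
14>8: swap(1,6), hi=5 ⇒ [5,6,8,9,10,11,14,16,17,18,20,21,12]
6<8: swap(1,1), lo=2 mid=2 ⇒ [5,6,8,9,10,11,14,16,17,18,20,21,12]
8=8: mid=3
9>8: swap(3,5), hi=4 ⇒ [5,6,8,11,10,9,14,16,17,18,20,21,12]
11>8: swap(3,4), hi=3 ⇒ [5,6,8,10,11,9,14,16,17,18,20,21,12]
10>8: swap(3,3), hi=2 ⇒ [5,6,8,10,11,9,14,16,17,18,20,21,12]
done. lo=2 hi=2; data=[5,6,8,10,11,9,14,16,17,18,20,21,12]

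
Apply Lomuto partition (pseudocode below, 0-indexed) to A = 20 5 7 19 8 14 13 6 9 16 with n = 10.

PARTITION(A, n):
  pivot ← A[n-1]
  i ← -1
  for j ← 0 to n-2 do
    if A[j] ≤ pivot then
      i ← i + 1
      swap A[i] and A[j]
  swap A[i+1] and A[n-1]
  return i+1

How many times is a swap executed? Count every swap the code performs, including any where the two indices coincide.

8

pivot=16, i=-1
j=0: 20>16, skip
j=1: 5≤16, i=0, swap(0,1) ⇒ 5 20 7 19 8 14 13 6 9 16
j=2: 7≤16, i=1, swap(1,2) ⇒ 5 7 20 19 8 14 13 6 9 16
j=3: 19>16, skip
j=4: 8≤16, i=2, swap(2,4) ⇒ 5 7 8 19 20 14 13 6 9 16
j=5: 14≤16, i=3, swap(3,5) ⇒ 5 7 8 14 20 19 13 6 9 16
j=6: 13≤16, i=4, swap(4,6) ⇒ 5 7 8 14 13 19 20 6 9 16
j=7: 6≤16, i=5, swap(5,7) ⇒ 5 7 8 14 13 6 20 19 9 16
j=8: 9≤16, i=6, swap(6,8) ⇒ 5 7 8 14 13 6 9 19 20 16
swap(7,9) ⇒ 5 7 8 14 13 6 9 16 20 19; return 7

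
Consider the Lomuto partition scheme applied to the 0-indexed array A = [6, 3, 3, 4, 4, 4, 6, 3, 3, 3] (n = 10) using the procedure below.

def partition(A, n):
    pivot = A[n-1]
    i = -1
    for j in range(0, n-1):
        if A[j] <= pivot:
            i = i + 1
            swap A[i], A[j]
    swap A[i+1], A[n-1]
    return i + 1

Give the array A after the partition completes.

[3, 3, 3, 3, 3, 4, 6, 6, 4, 4]

pivot=3, i=-1
j=0: 6>3, skip
j=1: 3≤3, i=0, swap(0,1) ⇒ [3, 6, 3, 4, 4, 4, 6, 3, 3, 3]
j=2: 3≤3, i=1, swap(1,2) ⇒ [3, 3, 6, 4, 4, 4, 6, 3, 3, 3]
j=3: 4>3, skip
j=4: 4>3, skip
j=5: 4>3, skip
j=6: 6>3, skip
j=7: 3≤3, i=2, swap(2,7) ⇒ [3, 3, 3, 4, 4, 4, 6, 6, 3, 3]
j=8: 3≤3, i=3, swap(3,8) ⇒ [3, 3, 3, 3, 4, 4, 6, 6, 4, 3]
swap(4,9) ⇒ [3, 3, 3, 3, 3, 4, 6, 6, 4, 4]; return 4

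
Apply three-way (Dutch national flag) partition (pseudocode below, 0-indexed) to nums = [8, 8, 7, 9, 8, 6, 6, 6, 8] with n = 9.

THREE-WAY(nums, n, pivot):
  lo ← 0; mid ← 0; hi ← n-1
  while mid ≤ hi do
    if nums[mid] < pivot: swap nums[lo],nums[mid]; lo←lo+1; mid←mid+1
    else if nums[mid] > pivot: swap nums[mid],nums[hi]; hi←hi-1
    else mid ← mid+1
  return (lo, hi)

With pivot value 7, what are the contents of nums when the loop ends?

lo=0 mid=0 hi=8
8>7: swap(0,8), hi=7 ⇒ [8, 8, 7, 9, 8, 6, 6, 6, 8]
8>7: swap(0,7), hi=6 ⇒ [6, 8, 7, 9, 8, 6, 6, 8, 8]
6<7: swap(0,0), lo=1 mid=1 ⇒ [6, 8, 7, 9, 8, 6, 6, 8, 8]
8>7: swap(1,6), hi=5 ⇒ [6, 6, 7, 9, 8, 6, 8, 8, 8]
6<7: swap(1,1), lo=2 mid=2 ⇒ [6, 6, 7, 9, 8, 6, 8, 8, 8]
7=7: mid=3
9>7: swap(3,5), hi=4 ⇒ [6, 6, 7, 6, 8, 9, 8, 8, 8]
6<7: swap(2,3), lo=3 mid=4 ⇒ [6, 6, 6, 7, 8, 9, 8, 8, 8]
8>7: swap(4,4), hi=3 ⇒ [6, 6, 6, 7, 8, 9, 8, 8, 8]
done. lo=3 hi=3; nums=[6, 6, 6, 7, 8, 9, 8, 8, 8]

[6, 6, 6, 7, 8, 9, 8, 8, 8]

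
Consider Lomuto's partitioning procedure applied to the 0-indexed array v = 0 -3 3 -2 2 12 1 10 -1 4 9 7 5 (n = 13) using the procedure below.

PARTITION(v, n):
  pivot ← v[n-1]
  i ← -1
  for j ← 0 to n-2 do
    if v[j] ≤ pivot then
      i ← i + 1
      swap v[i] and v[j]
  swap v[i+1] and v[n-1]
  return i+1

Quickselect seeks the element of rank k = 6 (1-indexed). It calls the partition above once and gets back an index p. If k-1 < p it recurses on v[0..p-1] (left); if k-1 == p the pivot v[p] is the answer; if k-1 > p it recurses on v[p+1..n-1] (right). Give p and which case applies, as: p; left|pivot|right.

8; left

pivot = v[12] = 5; i = -1
j=0: v[0]=0 ≤ 5 → i=0, swap v[0],v[0] (no change) → 0 -3 3 -2 2 12 1 10 -1 4 9 7 5
j=1: v[1]=-3 ≤ 5 → i=1, swap v[1],v[1] (no change) → 0 -3 3 -2 2 12 1 10 -1 4 9 7 5
j=2: v[2]=3 ≤ 5 → i=2, swap v[2],v[2] (no change) → 0 -3 3 -2 2 12 1 10 -1 4 9 7 5
j=3: v[3]=-2 ≤ 5 → i=3, swap v[3],v[3] (no change) → 0 -3 3 -2 2 12 1 10 -1 4 9 7 5
j=4: v[4]=2 ≤ 5 → i=4, swap v[4],v[4] (no change) → 0 -3 3 -2 2 12 1 10 -1 4 9 7 5
j=5: v[5]=12 > 5 → no swap
j=6: v[6]=1 ≤ 5 → i=5, swap v[5],v[6] → 0 -3 3 -2 2 1 12 10 -1 4 9 7 5
j=7: v[7]=10 > 5 → no swap
j=8: v[8]=-1 ≤ 5 → i=6, swap v[6],v[8] → 0 -3 3 -2 2 1 -1 10 12 4 9 7 5
j=9: v[9]=4 ≤ 5 → i=7, swap v[7],v[9] → 0 -3 3 -2 2 1 -1 4 12 10 9 7 5
j=10: v[10]=9 > 5 → no swap
j=11: v[11]=7 > 5 → no swap
final swap v[8],v[12] → 0 -3 3 -2 2 1 -1 4 5 10 9 7 12; return 8
p = 8; k-1 = 5 < 8 ⇒ left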